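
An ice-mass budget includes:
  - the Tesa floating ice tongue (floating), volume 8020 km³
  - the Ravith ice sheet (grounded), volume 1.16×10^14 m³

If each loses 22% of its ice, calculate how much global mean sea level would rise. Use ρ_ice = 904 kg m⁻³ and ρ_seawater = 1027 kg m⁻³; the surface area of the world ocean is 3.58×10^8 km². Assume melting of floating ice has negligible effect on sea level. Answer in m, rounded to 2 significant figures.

≈ 0.063 m

The Tesa floating ice tongue is floating and already displaces its own weight of water, so its melt adds essentially nothing to sea level.
Ravith: 0.22 × 1.16×10^14 m³ × (904/1027) = 2.246×10^13 m³ of water.
Total added water ≈ 2.246×10^13 m³ over 3.58×10^14 m² → Δh = 0.0627 m.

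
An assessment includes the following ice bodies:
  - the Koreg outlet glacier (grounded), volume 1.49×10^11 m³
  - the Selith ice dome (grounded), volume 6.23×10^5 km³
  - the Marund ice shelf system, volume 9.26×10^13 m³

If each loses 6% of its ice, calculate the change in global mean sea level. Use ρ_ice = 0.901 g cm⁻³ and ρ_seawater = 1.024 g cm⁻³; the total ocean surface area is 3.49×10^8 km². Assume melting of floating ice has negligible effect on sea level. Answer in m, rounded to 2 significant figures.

≈ 0.094 m

Koreg: 0.06 × 1.49×10^11 m³ × (901/1024) = 7.866×10^9 m³ of water.
Selith: 0.06 × 6.23×10^5 km³ × (901/1024) = 3.289×10^4 km³ of water.
The Marund ice shelf system is floating and already displaces its own weight of water, so its melt adds essentially nothing to sea level.
Total added water ≈ 3.290×10^13 m³ over 3.49×10^14 m² → Δh = 0.0943 m.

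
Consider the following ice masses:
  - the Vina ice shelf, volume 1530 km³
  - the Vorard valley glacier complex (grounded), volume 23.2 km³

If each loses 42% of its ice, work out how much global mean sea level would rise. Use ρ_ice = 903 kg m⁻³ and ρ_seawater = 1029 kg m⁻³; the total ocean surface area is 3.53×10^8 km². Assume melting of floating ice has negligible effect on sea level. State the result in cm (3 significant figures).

≈ 2.42×10^-3 cm

The Vina ice shelf is floating and already displaces its own weight of water, so its melt adds essentially nothing to sea level.
Vorard: 0.42 × 23.2 km³ × (903/1029) = 8.551 km³ of water.
Total added water ≈ 8.551×10^9 m³ over 3.53×10^14 m² → Δh = 2.42×10^-5 m = 2.42×10^-3 cm.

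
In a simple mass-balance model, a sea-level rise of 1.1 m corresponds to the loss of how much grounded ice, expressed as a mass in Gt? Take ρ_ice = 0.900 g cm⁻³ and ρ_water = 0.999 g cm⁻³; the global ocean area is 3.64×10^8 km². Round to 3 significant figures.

≈ 4.00×10^5 Gt

Required water volume = Δh × A = 1.1 m × 3.64×10^14 m² = 4.004×10^14 m³.
ρ_w = 0.999 g cm⁻³ = 999 kg m⁻³, so the mass of water = 4.004×10^14 m³ × 999 kg m⁻³ = 4.000×10^17 kg = 4.00×10^5 Gt (and the same mass of ice, by conservation).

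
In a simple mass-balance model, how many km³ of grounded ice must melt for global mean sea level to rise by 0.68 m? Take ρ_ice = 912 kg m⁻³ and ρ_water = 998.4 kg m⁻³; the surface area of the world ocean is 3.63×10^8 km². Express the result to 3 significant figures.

Required water volume = Δh × A = 0.68 m × 3.63×10^14 m² = 2.468×10^14 m³ = 2.468×10^5 km³.
Ice volume = water volume × ρ_w/ρ_ice = 2.468×10^5 × 998.4/912 = 2.70×10^5 km³.

≈ 2.70×10^5 km³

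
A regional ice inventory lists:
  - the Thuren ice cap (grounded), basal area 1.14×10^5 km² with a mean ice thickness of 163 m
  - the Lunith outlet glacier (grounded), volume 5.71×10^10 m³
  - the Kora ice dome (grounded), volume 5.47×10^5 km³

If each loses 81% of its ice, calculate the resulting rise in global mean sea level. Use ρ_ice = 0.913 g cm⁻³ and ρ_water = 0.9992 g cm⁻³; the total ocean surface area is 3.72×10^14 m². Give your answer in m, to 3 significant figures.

≈ 1.13 m

Thuren: ice volume = 1.14×10^5 km² × 163 m = 1.858×10^4 km³; 0.81 × 1.858×10^4 × (913/999.2) = 1.375×10^4 km³ of water.
Lunith: 0.81 × 5.71×10^10 m³ × (913/999.2) = 4.226×10^10 m³ of water.
Kora: 0.81 × 5.47×10^5 km³ × (913/999.2) = 4.048×10^5 km³ of water.
Total added water ≈ 4.186×10^14 m³ over 3.72×10^14 m² → Δh = 1.13 m.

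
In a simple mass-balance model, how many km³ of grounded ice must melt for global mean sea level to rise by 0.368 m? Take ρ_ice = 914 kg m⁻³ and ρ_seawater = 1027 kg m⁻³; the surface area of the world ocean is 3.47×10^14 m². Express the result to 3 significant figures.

≈ 1.43×10^5 km³

Required water volume = Δh × A = 0.368 m × 3.47×10^14 m² = 1.277×10^14 m³ = 1.277×10^5 km³.
Ice volume = water volume × ρ_w/ρ_ice = 1.277×10^5 × 1027/914 = 1.43×10^5 km³.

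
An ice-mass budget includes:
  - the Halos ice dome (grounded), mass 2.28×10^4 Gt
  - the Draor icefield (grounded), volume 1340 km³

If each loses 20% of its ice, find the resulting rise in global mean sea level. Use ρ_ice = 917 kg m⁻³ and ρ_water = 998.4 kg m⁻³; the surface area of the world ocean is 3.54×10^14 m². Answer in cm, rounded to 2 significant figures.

Halos: 0.2 × 2.28×10^4 Gt = 4.560×10^15 kg; dividing by ρ_w = 998.4 kg m⁻³ gives 4.567×10^12 m³ of water.
Draor: 0.2 × 1340 km³ × (917/998.4) = 246.1 km³ of water.
Total added water ≈ 4.813×10^12 m³ over 3.54×10^14 m² → Δh = 0.0136 m = 1.4 cm.

≈ 1.4 cm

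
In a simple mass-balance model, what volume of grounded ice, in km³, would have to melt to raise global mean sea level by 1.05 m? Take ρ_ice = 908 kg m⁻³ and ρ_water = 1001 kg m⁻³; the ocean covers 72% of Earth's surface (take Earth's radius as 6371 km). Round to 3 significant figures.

≈ 4.25×10^5 km³

Required water volume = Δh × A = 1.05 m × 3.67×10^14 m² = 3.856×10^14 m³ = 3.856×10^5 km³.
Ice volume = water volume × ρ_w/ρ_ice = 3.856×10^5 × 1001/908 = 4.25×10^5 km³.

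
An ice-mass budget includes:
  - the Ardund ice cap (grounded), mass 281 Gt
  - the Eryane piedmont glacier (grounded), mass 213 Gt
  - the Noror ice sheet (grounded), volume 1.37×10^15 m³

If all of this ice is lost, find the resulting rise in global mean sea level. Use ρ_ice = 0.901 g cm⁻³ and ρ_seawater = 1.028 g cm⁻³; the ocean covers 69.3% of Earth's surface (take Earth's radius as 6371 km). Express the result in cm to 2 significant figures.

≈ 340 cm

Ardund: 281 Gt = 2.810×10^14 kg; dividing by ρ_w = 1.028 g cm⁻³ = 1028 kg m⁻³ gives 2.733×10^11 m³ of water.
Eryane: 213 Gt = 2.130×10^14 kg; dividing by ρ_w = 1028 kg m⁻³ gives 2.072×10^11 m³ of water.
Noror: 1.37×10^15 m³ × (901/1028) = 1.201×10^15 m³ of water.
Total added water ≈ 1.201×10^15 m³ over 3.53×10^14 m² → Δh = 3.40 m = 340 cm.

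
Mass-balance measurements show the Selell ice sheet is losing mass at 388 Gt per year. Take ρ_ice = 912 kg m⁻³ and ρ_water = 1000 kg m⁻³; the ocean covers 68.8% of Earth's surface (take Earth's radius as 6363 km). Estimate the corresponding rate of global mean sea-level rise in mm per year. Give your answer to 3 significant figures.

ρ_w = 1000 kg m⁻³. Annual water volume added = 388 Gt / ρ_w = 3.880×10^14 kg / 1000 kg m⁻³ = 3.880×10^11 m³.
Δh per year = 3.880×10^11 / 3.50×10^14 = 1.11×10^-3 m = 1.11 mm.

≈ 1.11 mm/yr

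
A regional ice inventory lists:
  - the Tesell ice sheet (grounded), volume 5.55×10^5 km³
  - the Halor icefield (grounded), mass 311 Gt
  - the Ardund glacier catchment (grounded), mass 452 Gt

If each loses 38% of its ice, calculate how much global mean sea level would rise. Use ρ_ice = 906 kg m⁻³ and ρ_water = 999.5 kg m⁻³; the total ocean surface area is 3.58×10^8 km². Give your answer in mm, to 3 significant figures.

≈ 535 mm

Tesell: 0.38 × 5.55×10^5 km³ × (906/999.5) = 1.912×10^5 km³ of water.
Halor: 0.38 × 311 Gt = 1.182×10^14 kg; dividing by ρ_w = 999.5 kg m⁻³ gives 1.182×10^11 m³ of water.
Ardund: 0.38 × 452 Gt = 1.718×10^14 kg; dividing by ρ_w = 999.5 kg m⁻³ gives 1.718×10^11 m³ of water.
Total added water ≈ 1.915×10^14 m³ over 3.58×10^14 m² → Δh = 0.535 m = 535 mm.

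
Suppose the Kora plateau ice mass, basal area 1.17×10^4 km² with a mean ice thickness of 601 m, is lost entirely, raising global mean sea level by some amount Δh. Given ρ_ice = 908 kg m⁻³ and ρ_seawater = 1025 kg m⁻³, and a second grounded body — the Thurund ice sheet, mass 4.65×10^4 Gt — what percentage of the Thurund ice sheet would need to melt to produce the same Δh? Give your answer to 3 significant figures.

Equal sea-level rise means equal mass of meltwater, i.e. equal mass of ice lost.
Ice mass of Kora: 6.385×10^15 kg; ice mass of Thurund: 4.650×10^16 kg.
Fraction required = 6.385×10^15 / 4.650×10^16 = 0.137 → 13.7 %.

≈ 13.7 %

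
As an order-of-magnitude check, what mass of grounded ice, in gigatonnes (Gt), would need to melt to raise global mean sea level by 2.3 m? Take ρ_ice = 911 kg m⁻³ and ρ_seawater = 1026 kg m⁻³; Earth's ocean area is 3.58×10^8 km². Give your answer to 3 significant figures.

≈ 8.45×10^5 Gt

Required water volume = Δh × A = 2.3 m × 3.58×10^14 m² = 8.234×10^14 m³.
ρ_w = 1026 kg m⁻³, so the mass of water = 8.234×10^14 m³ × 1026 kg m⁻³ = 8.448×10^17 kg = 8.45×10^5 Gt (and the same mass of ice, by conservation).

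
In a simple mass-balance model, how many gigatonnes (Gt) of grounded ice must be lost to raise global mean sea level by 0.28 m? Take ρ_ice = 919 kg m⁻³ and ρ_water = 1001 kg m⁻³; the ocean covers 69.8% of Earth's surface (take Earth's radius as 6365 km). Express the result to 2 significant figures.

Required water volume = Δh × A = 0.28 m × 3.55×10^14 m² = 9.950×10^13 m³.
ρ_w = 1001 kg m⁻³, so the mass of water = 9.950×10^13 m³ × 1001 kg m⁻³ = 9.960×10^16 kg = 1.0×10^5 Gt (and the same mass of ice, by conservation).

≈ 1.0×10^5 Gt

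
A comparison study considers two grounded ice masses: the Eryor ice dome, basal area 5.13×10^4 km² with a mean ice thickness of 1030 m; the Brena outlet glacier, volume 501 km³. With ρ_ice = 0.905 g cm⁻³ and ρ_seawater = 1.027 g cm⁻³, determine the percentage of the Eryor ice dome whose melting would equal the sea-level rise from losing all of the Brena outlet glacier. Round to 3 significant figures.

≈ 0.948 %

Equal sea-level rise means equal mass of meltwater, i.e. equal mass of ice lost.
Ice mass of Brena: 4.534×10^14 kg; ice mass of Eryor: 4.782×10^16 kg.
Fraction required = 4.534×10^14 / 4.782×10^16 = 9.48×10^-3 → 0.948 %.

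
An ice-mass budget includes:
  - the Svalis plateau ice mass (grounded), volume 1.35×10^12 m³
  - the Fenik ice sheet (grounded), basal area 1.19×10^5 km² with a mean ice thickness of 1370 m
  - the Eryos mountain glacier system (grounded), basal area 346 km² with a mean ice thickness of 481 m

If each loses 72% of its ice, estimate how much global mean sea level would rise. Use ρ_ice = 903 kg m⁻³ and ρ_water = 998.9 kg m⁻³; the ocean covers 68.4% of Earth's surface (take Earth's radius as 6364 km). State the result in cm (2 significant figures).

Svalis: 0.72 × 1.35×10^12 m³ × (903/998.9) = 8.787×10^11 m³ of water.
Fenik: ice volume = 1.19×10^5 km² × 1370 m = 1.630×10^5 km³; 0.72 × 1.630×10^5 × (903/998.9) = 1.061×10^5 km³ of water.
Eryos: ice volume = 346 km² × 481 m = 166.4 km³; 0.72 × 166.4 × (903/998.9) = 108.3 km³ of water.
Total added water ≈ 1.071×10^14 m³ over 3.48×10^14 m² → Δh = 0.308 m = 31 cm.

≈ 31 cm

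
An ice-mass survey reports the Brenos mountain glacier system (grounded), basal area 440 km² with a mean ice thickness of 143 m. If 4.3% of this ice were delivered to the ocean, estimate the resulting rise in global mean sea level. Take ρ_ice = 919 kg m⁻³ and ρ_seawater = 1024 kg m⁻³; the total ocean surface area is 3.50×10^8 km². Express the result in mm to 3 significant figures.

Brenos: ice volume = 440 km² × 143 m = 62.92 km³; 0.043 × 62.92 × (919/1024) = 2.428 km³ of water.
Spread over 3.50×10^14 m² of ocean, Δh = 2.428×10^9 / 3.50×10^14 = 6.94×10^-6 m = 6.94×10^-3 mm.

≈ 6.94×10^-3 mm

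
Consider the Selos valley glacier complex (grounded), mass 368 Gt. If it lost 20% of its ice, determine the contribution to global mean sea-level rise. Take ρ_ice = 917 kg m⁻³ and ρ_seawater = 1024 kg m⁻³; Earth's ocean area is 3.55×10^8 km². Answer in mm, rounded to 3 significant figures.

Selos: 0.2 × 368 Gt = 7.360×10^13 kg; dividing by ρ_w = 1024 kg m⁻³ gives 7.188×10^10 m³ of water.
Spread over 3.55×10^14 m² of ocean, Δh = 7.188×10^10 / 3.55×10^14 = 2.02×10^-4 m = 0.202 mm.

≈ 0.202 mm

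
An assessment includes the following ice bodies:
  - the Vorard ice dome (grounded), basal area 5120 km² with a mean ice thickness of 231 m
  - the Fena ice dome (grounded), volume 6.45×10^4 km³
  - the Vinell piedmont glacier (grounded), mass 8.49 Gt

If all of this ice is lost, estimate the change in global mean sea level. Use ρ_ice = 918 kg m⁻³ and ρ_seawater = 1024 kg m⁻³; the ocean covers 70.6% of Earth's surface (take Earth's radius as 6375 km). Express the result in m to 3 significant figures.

Vorard: ice volume = 5120 km² × 231 m = 1183 km³; 1183 × (918/1024) = 1060 km³ of water.
Fena: 6.45×10^4 km³ × (918/1024) = 5.782×10^4 km³ of water.
Vinell: 8.49 Gt = 8.490×10^12 kg; dividing by ρ_w = 1024 kg m⁻³ gives 8.291×10^9 m³ of water.
Total added water ≈ 5.889×10^13 m³ over 3.61×10^14 m² → Δh = 0.163 m.

≈ 0.163 m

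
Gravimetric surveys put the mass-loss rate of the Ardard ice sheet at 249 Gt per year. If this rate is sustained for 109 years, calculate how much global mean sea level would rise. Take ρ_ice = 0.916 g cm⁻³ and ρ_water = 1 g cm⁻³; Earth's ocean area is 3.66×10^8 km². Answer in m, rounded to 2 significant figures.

≈ 0.074 m

Total mass lost = 249 Gt/yr × 109 yr = 2.714×10^4 Gt = 2.714×10^16 kg.
ρ_w = 1 g cm⁻³ = 1000 kg m⁻³, so water volume = 2.714×10^16 / 1000 = 2.714×10^13 m³.
Δh = 2.714×10^13 / 3.66×10^14 = 0.0742 m.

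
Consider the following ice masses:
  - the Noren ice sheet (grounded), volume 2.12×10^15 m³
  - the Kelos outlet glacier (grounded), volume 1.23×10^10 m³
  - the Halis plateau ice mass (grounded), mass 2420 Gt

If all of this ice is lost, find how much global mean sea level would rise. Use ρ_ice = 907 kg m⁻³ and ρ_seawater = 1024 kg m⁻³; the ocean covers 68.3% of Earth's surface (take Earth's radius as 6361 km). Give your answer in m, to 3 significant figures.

Noren: 2.12×10^15 m³ × (907/1024) = 1.878×10^15 m³ of water.
Kelos: 1.23×10^10 m³ × (907/1024) = 1.089×10^10 m³ of water.
Halis: 2420 Gt = 2.420×10^15 kg; dividing by ρ_w = 1024 kg m⁻³ gives 2.363×10^12 m³ of water.
Total added water ≈ 1.880×10^15 m³ over 3.47×10^14 m² → Δh = 5.41 m.

≈ 5.41 m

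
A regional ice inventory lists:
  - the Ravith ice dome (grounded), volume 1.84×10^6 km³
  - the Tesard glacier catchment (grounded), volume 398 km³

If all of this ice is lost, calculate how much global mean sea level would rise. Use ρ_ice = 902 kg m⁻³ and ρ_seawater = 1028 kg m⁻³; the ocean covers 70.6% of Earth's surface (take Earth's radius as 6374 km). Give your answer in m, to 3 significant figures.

Ravith: 1.84×10^6 km³ × (902/1028) = 1.614×10^6 km³ of water.
Tesard: 398 km³ × (902/1028) = 349.2 km³ of water.
Total added water ≈ 1.615×10^15 m³ over 3.60×10^14 m² → Δh = 4.48 m.

≈ 4.48 m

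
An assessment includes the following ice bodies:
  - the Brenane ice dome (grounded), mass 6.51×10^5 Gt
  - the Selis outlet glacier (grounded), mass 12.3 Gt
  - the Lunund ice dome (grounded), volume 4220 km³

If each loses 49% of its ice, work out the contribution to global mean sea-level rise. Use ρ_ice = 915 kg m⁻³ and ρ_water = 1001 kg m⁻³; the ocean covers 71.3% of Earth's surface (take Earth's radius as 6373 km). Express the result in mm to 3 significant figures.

≈ 881 mm

Brenane: 0.49 × 6.51×10^5 Gt = 3.190×10^17 kg; dividing by ρ_w = 1001 kg m⁻³ gives 3.187×10^14 m³ of water.
Selis: 0.49 × 12.3 Gt = 6.027×10^12 kg; dividing by ρ_w = 1001 kg m⁻³ gives 6.021×10^9 m³ of water.
Lunund: 0.49 × 4220 km³ × (915/1001) = 1890 km³ of water.
Total added water ≈ 3.206×10^14 m³ over 3.64×10^14 m² → Δh = 0.881 m = 881 mm.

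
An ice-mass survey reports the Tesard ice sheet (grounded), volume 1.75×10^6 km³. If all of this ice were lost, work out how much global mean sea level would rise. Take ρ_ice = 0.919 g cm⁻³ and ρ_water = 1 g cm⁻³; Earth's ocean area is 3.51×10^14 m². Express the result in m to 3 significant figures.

Tesard: 1.75×10^6 km³ × (919/1000) = 1.608×10^6 km³ of water.
Spread over 3.51×10^14 m² of ocean, Δh = 1.608×10^15 / 3.51×10^14 = 4.58 m.

≈ 4.58 m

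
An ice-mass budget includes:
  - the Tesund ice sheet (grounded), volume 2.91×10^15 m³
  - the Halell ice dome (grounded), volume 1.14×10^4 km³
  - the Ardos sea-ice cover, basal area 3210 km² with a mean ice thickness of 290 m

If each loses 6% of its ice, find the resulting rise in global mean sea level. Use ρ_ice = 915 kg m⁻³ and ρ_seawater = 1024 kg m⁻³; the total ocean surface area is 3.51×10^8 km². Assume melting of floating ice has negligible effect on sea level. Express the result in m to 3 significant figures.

Tesund: 0.06 × 2.91×10^15 m³ × (915/1024) = 1.560×10^14 m³ of water.
Halell: 0.06 × 1.14×10^4 km³ × (915/1024) = 611.2 km³ of water.
The Ardos sea-ice cover is floating and already displaces its own weight of water, so its melt adds essentially nothing to sea level.
Total added water ≈ 1.566×10^14 m³ over 3.51×10^14 m² → Δh = 0.446 m.

≈ 0.446 m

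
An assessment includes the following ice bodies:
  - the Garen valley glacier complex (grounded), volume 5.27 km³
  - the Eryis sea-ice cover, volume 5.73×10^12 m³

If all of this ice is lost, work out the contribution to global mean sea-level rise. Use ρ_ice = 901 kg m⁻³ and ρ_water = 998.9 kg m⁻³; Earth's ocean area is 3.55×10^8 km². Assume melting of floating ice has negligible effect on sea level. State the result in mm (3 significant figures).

Garen: 5.27 km³ × (901/998.9) = 4.753 km³ of water.
The Eryis sea-ice cover is floating and already displaces its own weight of water, so its melt adds essentially nothing to sea level.
Total added water ≈ 4.753×10^9 m³ over 3.55×10^14 m² → Δh = 1.34×10^-5 m = 0.0134 mm.

≈ 0.0134 mm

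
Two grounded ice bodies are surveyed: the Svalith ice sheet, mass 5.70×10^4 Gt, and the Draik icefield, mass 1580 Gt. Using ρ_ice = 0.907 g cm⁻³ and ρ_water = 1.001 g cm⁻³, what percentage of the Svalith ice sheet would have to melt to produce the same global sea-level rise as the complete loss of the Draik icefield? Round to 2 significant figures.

≈ 2.8 %

Equal sea-level rise means equal mass of meltwater, i.e. equal mass of ice lost.
Ice mass of Draik: 1.580×10^15 kg; ice mass of Svalith: 5.700×10^16 kg.
Fraction required = 1.580×10^15 / 5.700×10^16 = 0.0277 → 2.8 %.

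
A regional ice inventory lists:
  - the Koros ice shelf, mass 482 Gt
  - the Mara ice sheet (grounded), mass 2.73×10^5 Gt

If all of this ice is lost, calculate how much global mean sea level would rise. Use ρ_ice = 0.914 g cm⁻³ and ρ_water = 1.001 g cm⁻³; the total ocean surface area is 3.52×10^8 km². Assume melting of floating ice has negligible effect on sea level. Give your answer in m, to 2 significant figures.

The Koros ice shelf is floating and already displaces its own weight of water, so its melt adds essentially nothing to sea level.
Mara: 2.73×10^5 Gt = 2.730×10^17 kg; dividing by ρ_w = 1.001 g cm⁻³ = 1001 kg m⁻³ gives 2.727×10^14 m³ of water.
Total added water ≈ 2.727×10^14 m³ over 3.52×10^14 m² → Δh = 0.775 m.

≈ 0.77 m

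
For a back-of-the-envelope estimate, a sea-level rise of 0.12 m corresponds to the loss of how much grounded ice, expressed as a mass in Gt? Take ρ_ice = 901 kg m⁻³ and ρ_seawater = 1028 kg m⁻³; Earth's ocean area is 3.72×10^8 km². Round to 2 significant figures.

Required water volume = Δh × A = 0.12 m × 3.72×10^14 m² = 4.464×10^13 m³.
ρ_w = 1028 kg m⁻³, so the mass of water = 4.464×10^13 m³ × 1028 kg m⁻³ = 4.589×10^16 kg = 4.6×10^4 Gt (and the same mass of ice, by conservation).

≈ 4.6×10^4 Gt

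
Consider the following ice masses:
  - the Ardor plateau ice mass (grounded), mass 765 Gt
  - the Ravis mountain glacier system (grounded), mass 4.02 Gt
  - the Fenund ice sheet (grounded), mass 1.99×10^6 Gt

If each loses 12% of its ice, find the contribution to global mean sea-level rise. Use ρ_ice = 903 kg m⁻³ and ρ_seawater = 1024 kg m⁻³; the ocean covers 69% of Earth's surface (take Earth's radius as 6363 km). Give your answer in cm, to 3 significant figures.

≈ 66.5 cm

Ardor: 0.12 × 765 Gt = 9.180×10^13 kg; dividing by ρ_w = 1024 kg m⁻³ gives 8.965×10^10 m³ of water.
Ravis: 0.12 × 4.02 Gt = 4.824×10^11 kg; dividing by ρ_w = 1024 kg m⁻³ gives 4.711×10^8 m³ of water.
Fenund: 0.12 × 1.99×10^6 Gt = 2.388×10^17 kg; dividing by ρ_w = 1024 kg m⁻³ gives 2.332×10^14 m³ of water.
Total added water ≈ 2.333×10^14 m³ over 3.51×10^14 m² → Δh = 0.665 m = 66.5 cm.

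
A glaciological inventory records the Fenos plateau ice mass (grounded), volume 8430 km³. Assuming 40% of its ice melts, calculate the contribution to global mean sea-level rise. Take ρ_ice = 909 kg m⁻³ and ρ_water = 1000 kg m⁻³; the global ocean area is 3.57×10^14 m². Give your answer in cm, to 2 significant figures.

≈ 0.86 cm

Fenos: 0.4 × 8430 km³ × (909/1000) = 3065 km³ of water.
Spread over 3.57×10^14 m² of ocean, Δh = 3.065×10^12 / 3.57×10^14 = 8.59×10^-3 m = 0.86 cm.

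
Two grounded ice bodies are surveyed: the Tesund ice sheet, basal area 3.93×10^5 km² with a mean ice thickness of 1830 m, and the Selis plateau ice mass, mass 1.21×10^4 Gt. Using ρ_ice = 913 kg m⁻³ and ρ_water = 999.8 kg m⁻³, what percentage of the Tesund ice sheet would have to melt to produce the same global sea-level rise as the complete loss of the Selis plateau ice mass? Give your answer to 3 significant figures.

Equal sea-level rise means equal mass of meltwater, i.e. equal mass of ice lost.
Ice mass of Selis: 1.210×10^16 kg; ice mass of Tesund: 6.566×10^17 kg.
Fraction required = 1.210×10^16 / 6.566×10^17 = 0.0184 → 1.84 %.

≈ 1.84 %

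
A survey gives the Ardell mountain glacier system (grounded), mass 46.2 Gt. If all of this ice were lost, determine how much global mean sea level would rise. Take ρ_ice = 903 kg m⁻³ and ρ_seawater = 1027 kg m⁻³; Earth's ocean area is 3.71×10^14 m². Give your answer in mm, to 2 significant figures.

≈ 0.12 mm

Ardell: 46.2 Gt = 4.620×10^13 kg; dividing by ρ_w = 1027 kg m⁻³ gives 4.499×10^10 m³ of water.
Spread over 3.71×10^14 m² of ocean, Δh = 4.499×10^10 / 3.71×10^14 = 1.21×10^-4 m = 0.12 mm.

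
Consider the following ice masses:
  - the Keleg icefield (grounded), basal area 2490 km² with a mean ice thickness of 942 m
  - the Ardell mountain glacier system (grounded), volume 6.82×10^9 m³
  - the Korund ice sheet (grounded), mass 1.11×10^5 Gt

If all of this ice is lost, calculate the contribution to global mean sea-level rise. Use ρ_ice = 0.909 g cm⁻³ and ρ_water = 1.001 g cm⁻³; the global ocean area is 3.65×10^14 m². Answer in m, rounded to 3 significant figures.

≈ 0.310 m

Keleg: ice volume = 2490 km² × 942 m = 2346 km³; 2346 × (909/1001) = 2130 km³ of water.
Ardell: 6.82×10^9 m³ × (909/1001) = 6.193×10^9 m³ of water.
Korund: 1.11×10^5 Gt = 1.110×10^17 kg; dividing by ρ_w = 1.001 g cm⁻³ = 1001 kg m⁻³ gives 1.109×10^14 m³ of water.
Total added water ≈ 1.130×10^14 m³ over 3.65×10^14 m² → Δh = 0.310 m.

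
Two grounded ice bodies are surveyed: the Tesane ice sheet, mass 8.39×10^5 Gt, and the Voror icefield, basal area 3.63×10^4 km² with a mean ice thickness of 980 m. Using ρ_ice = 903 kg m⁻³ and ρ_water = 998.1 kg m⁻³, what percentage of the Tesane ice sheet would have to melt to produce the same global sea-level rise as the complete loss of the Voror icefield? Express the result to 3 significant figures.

Equal sea-level rise means equal mass of meltwater, i.e. equal mass of ice lost.
Ice mass of Voror: 3.212×10^16 kg; ice mass of Tesane: 8.390×10^17 kg.
Fraction required = 3.212×10^16 / 8.390×10^17 = 0.0383 → 3.83 %.

≈ 3.83 %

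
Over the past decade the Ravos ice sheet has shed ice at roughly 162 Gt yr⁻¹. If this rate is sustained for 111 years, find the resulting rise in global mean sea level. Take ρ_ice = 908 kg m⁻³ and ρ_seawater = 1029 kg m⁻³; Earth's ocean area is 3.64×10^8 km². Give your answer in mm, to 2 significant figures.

Total mass lost = 162 Gt/yr × 111 yr = 1.798×10^4 Gt = 1.798×10^16 kg.
ρ_w = 1029 kg m⁻³, so water volume = 1.798×10^16 / 1029 = 1.748×10^13 m³.
Δh = 1.748×10^13 / 3.64×10^14 = 0.0480 m = 48 mm.

≈ 48 mm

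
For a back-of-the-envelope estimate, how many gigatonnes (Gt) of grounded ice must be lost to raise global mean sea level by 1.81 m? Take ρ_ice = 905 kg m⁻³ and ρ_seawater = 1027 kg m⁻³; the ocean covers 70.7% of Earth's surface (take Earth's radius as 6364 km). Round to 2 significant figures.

≈ 6.7×10^5 Gt

Required water volume = Δh × A = 1.81 m × 3.60×10^14 m² = 6.513×10^14 m³.
ρ_w = 1027 kg m⁻³, so the mass of water = 6.513×10^14 m³ × 1027 kg m⁻³ = 6.689×10^17 kg = 6.7×10^5 Gt (and the same mass of ice, by conservation).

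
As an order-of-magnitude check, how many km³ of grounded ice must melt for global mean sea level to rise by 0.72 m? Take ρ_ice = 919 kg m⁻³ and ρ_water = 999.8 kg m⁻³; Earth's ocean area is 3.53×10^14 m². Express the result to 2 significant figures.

≈ 2.8×10^5 km³

Required water volume = Δh × A = 0.72 m × 3.53×10^14 m² = 2.542×10^14 m³ = 2.542×10^5 km³.
Ice volume = water volume × ρ_w/ρ_ice = 2.542×10^5 × 999.8/919 = 2.8×10^5 km³.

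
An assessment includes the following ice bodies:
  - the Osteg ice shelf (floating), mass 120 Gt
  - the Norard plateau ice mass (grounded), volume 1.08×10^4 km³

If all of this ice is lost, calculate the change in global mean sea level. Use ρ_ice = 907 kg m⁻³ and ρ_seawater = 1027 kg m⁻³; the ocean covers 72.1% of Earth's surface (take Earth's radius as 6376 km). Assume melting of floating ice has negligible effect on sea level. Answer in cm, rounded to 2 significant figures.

The Osteg ice shelf is floating and already displaces its own weight of water, so its melt adds essentially nothing to sea level.
Norard: 1.08×10^4 km³ × (907/1027) = 9538 km³ of water.
Total added water ≈ 9.538×10^12 m³ over 3.68×10^14 m² → Δh = 0.0259 m = 2.6 cm.

≈ 2.6 cm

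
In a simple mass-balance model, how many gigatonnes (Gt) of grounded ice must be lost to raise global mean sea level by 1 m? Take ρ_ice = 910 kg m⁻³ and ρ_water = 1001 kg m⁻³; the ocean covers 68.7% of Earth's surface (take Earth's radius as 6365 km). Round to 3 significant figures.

≈ 3.50×10^5 Gt

Required water volume = Δh × A = 1 m × 3.50×10^14 m² = 3.498×10^14 m³.
ρ_w = 1001 kg m⁻³, so the mass of water = 3.498×10^14 m³ × 1001 kg m⁻³ = 3.501×10^17 kg = 3.50×10^5 Gt (and the same mass of ice, by conservation).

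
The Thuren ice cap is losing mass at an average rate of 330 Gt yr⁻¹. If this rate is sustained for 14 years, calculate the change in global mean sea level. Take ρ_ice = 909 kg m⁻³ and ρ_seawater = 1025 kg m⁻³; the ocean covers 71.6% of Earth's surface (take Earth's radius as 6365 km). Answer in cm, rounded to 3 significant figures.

≈ 1.24 cm

Total mass lost = 330 Gt/yr × 14 yr = 4620 Gt = 4.620×10^15 kg.
ρ_w = 1025 kg m⁻³, so water volume = 4.620×10^15 / 1025 = 4.507×10^12 m³.
Δh = 4.507×10^12 / 3.65×10^14 = 0.0124 m = 1.24 cm.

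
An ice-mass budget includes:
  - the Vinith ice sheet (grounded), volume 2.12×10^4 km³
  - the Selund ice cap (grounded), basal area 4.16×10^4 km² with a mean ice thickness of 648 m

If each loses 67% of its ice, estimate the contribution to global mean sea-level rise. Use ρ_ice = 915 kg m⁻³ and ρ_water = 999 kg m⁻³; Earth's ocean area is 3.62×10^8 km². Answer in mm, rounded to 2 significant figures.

≈ 82 mm

Vinith: 0.67 × 2.12×10^4 km³ × (915/999) = 1.301×10^4 km³ of water.
Selund: ice volume = 4.16×10^4 km² × 648 m = 2.696×10^4 km³; 0.67 × 2.696×10^4 × (915/999) = 1.654×10^4 km³ of water.
Total added water ≈ 2.955×10^13 m³ over 3.62×10^14 m² → Δh = 0.0816 m = 82 mm.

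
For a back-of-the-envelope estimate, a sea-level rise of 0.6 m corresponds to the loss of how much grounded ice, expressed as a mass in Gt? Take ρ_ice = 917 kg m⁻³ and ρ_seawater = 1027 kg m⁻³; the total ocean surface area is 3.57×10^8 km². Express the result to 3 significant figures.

Required water volume = Δh × A = 0.6 m × 3.57×10^14 m² = 2.142×10^14 m³.
ρ_w = 1027 kg m⁻³, so the mass of water = 2.142×10^14 m³ × 1027 kg m⁻³ = 2.200×10^17 kg = 2.20×10^5 Gt (and the same mass of ice, by conservation).

≈ 2.20×10^5 Gt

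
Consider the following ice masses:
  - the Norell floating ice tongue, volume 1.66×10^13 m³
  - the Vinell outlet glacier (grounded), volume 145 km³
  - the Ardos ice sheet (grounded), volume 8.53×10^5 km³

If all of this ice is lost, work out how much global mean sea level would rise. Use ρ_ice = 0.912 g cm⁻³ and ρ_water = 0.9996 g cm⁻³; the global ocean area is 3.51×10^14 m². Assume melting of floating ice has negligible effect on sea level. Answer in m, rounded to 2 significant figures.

The Norell floating ice tongue is floating and already displaces its own weight of water, so its melt adds essentially nothing to sea level.
Vinell: 145 km³ × (912/999.6) = 132.3 km³ of water.
Ardos: 8.53×10^5 km³ × (912/999.6) = 7.782×10^5 km³ of water.
Total added water ≈ 7.784×10^14 m³ over 3.51×10^14 m² → Δh = 2.22 m.

≈ 2.2 m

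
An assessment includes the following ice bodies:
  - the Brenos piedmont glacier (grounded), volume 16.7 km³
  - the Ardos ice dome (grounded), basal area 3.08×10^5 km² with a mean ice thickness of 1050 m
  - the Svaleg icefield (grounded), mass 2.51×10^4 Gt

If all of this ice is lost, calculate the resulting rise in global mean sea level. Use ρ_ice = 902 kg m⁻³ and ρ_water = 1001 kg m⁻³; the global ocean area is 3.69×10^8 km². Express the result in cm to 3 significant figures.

Brenos: 16.7 km³ × (902/1001) = 15.05 km³ of water.
Ardos: ice volume = 3.08×10^5 km² × 1050 m = 3.234×10^5 km³; 3.234×10^5 × (902/1001) = 2.914×10^5 km³ of water.
Svaleg: 2.51×10^4 Gt = 2.510×10^16 kg; dividing by ρ_w = 1001 kg m⁻³ gives 2.507×10^13 m³ of water.
Total added water ≈ 3.165×10^14 m³ over 3.69×10^14 m² → Δh = 0.858 m = 85.8 cm.

≈ 85.8 cm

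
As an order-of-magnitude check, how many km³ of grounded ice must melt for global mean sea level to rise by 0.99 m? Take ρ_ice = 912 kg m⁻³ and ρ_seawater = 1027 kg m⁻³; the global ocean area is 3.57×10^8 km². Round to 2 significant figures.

Required water volume = Δh × A = 0.99 m × 3.57×10^14 m² = 3.534×10^14 m³ = 3.534×10^5 km³.
Ice volume = water volume × ρ_w/ρ_ice = 3.534×10^5 × 1027/912 = 4.0×10^5 km³.

≈ 4.0×10^5 km³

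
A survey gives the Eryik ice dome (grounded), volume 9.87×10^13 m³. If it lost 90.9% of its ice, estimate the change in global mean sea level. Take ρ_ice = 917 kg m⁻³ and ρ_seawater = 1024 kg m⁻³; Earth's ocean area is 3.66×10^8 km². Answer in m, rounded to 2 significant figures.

Eryik: 0.909 × 9.87×10^13 m³ × (917/1024) = 8.034×10^13 m³ of water.
Spread over 3.66×10^14 m² of ocean, Δh = 8.034×10^13 / 3.66×10^14 = 0.220 m.

≈ 0.22 m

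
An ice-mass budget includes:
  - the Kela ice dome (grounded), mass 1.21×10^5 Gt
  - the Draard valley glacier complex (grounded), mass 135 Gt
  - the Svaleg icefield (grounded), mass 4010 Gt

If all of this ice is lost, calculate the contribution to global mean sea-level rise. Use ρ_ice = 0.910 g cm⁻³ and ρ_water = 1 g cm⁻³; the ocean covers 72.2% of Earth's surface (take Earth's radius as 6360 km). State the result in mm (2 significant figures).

Kela: 1.21×10^5 Gt = 1.210×10^17 kg; dividing by ρ_w = 1 g cm⁻³ = 1000 kg m⁻³ gives 1.210×10^14 m³ of water.
Draard: 135 Gt = 1.350×10^14 kg; dividing by ρ_w = 1000 kg m⁻³ gives 1.350×10^11 m³ of water.
Svaleg: 4010 Gt = 4.010×10^15 kg; dividing by ρ_w = 1000 kg m⁻³ gives 4.010×10^12 m³ of water.
Total added water ≈ 1.251×10^14 m³ over 3.67×10^14 m² → Δh = 0.341 m = 340 mm.

≈ 340 mm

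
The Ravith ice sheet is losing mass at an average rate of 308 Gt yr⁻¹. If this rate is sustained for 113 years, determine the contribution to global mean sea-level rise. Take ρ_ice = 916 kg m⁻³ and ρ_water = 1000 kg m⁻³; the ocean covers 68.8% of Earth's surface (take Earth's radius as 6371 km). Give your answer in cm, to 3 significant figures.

Total mass lost = 308 Gt/yr × 113 yr = 3.480×10^4 Gt = 3.480×10^16 kg.
ρ_w = 1000 kg m⁻³, so water volume = 3.480×10^16 / 1000 = 3.480×10^13 m³.
Δh = 3.480×10^13 / 3.51×10^14 = 0.0992 m = 9.92 cm.

≈ 9.92 cm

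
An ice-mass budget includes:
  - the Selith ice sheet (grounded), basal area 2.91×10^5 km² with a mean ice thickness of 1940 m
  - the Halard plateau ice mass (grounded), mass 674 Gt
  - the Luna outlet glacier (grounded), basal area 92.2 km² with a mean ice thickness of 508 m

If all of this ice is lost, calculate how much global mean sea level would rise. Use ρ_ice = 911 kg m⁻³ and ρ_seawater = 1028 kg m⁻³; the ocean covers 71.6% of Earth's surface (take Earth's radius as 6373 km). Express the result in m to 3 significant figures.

Selith: ice volume = 2.91×10^5 km² × 1940 m = 5.645×10^5 km³; 5.645×10^5 × (911/1028) = 5.003×10^5 km³ of water.
Halard: 674 Gt = 6.740×10^14 kg; dividing by ρ_w = 1028 kg m⁻³ gives 6.556×10^11 m³ of water.
Luna: ice volume = 92.2 km² × 508 m = 46.84 km³; 46.84 × (911/1028) = 41.51 km³ of water.
Total added water ≈ 5.010×10^14 m³ over 3.65×10^14 m² → Δh = 1.37 m.

≈ 1.37 m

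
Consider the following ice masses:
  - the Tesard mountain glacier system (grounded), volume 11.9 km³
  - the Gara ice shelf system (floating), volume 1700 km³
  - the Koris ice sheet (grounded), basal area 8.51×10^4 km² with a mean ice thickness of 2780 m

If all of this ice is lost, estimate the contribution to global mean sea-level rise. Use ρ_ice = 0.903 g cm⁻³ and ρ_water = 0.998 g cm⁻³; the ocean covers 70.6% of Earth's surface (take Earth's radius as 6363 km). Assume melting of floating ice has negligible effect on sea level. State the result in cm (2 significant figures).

≈ 60 cm

Tesard: 11.9 km³ × (903/998) = 10.77 km³ of water.
The Gara ice shelf system is floating and already displaces its own weight of water, so its melt adds essentially nothing to sea level.
Koris: ice volume = 8.51×10^4 km² × 2780 m = 2.366×10^5 km³; 2.366×10^5 × (903/998) = 2.141×10^5 km³ of water.
Total added water ≈ 2.141×10^14 m³ over 3.59×10^14 m² → Δh = 0.596 m = 60 cm.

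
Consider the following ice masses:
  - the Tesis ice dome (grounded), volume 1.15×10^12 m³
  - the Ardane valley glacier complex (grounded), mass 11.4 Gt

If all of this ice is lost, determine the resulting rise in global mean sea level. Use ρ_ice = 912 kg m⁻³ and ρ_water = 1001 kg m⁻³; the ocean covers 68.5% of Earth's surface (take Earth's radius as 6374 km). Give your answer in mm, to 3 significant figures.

Tesis: 1.15×10^12 m³ × (912/1001) = 1.048×10^12 m³ of water.
Ardane: 11.4 Gt = 1.140×10^13 kg; dividing by ρ_w = 1001 kg m⁻³ gives 1.139×10^10 m³ of water.
Total added water ≈ 1.059×10^12 m³ over 3.50×10^14 m² → Δh = 3.03×10^-3 m = 3.03 mm.

≈ 3.03 mm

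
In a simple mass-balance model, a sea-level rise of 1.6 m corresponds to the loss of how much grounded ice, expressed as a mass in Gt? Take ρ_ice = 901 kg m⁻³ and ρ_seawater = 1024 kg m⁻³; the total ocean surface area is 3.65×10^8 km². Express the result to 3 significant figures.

Required water volume = Δh × A = 1.6 m × 3.65×10^14 m² = 5.840×10^14 m³.
ρ_w = 1024 kg m⁻³, so the mass of water = 5.840×10^14 m³ × 1024 kg m⁻³ = 5.980×10^17 kg = 5.98×10^5 Gt (and the same mass of ice, by conservation).

≈ 5.98×10^5 Gt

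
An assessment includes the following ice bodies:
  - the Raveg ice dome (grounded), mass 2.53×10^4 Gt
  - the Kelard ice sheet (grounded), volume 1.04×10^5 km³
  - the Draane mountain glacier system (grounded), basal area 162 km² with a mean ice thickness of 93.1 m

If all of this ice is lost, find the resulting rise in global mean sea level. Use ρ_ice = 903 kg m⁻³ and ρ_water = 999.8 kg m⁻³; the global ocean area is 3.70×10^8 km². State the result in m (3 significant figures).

Raveg: 2.53×10^4 Gt = 2.530×10^16 kg; dividing by ρ_w = 999.8 kg m⁻³ gives 2.531×10^13 m³ of water.
Kelard: 1.04×10^5 km³ × (903/999.8) = 9.393×10^4 km³ of water.
Draane: ice volume = 162 km² × 93.1 m = 15.08 km³; 15.08 × (903/999.8) = 13.62 km³ of water.
Total added water ≈ 1.192×10^14 m³ over 3.70×10^14 m² → Δh = 0.322 m.

≈ 0.322 m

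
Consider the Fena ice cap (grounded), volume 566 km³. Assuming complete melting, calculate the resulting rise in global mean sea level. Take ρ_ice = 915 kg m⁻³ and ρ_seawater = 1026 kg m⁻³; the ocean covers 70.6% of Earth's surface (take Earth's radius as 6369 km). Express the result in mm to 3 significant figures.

≈ 1.40 mm

Fena: 566 km³ × (915/1026) = 504.8 km³ of water.
Spread over 3.60×10^14 m² of ocean, Δh = 5.048×10^11 / 3.60×10^14 = 1.40×10^-3 m = 1.40 mm.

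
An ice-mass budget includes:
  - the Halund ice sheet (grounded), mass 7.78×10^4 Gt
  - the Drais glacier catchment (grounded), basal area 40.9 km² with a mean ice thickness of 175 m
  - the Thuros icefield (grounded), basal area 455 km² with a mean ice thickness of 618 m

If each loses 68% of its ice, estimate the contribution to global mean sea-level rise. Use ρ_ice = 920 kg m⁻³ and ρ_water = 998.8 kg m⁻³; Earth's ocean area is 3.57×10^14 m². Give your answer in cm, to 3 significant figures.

≈ 14.9 cm

Halund: 0.68 × 7.78×10^4 Gt = 5.290×10^16 kg; dividing by ρ_w = 998.8 kg m⁻³ gives 5.297×10^13 m³ of water.
Drais: ice volume = 40.9 km² × 175 m = 7.157 km³; 0.68 × 7.157 × (920/998.8) = 4.483 km³ of water.
Thuros: ice volume = 455 km² × 618 m = 281.2 km³; 0.68 × 281.2 × (920/998.8) = 176.1 km³ of water.
Total added water ≈ 5.315×10^13 m³ over 3.57×10^14 m² → Δh = 0.149 m = 14.9 cm.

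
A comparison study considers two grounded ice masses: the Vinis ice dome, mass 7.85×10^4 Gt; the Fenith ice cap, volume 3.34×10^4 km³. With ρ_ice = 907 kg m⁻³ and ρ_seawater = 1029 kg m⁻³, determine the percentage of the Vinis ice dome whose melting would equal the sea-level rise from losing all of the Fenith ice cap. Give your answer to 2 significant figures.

Equal sea-level rise means equal mass of meltwater, i.e. equal mass of ice lost.
Ice mass of Fenith: 3.029×10^16 kg; ice mass of Vinis: 7.850×10^16 kg.
Fraction required = 3.029×10^16 / 7.850×10^16 = 0.386 → 39 %.

≈ 39 %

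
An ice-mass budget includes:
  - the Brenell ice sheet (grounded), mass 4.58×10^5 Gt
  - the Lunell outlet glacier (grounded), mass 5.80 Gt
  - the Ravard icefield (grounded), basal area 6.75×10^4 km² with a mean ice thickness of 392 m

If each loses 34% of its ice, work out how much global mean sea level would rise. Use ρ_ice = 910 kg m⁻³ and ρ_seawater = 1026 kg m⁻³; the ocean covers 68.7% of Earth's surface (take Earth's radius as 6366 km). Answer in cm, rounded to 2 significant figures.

≈ 46 cm

Brenell: 0.34 × 4.58×10^5 Gt = 1.557×10^17 kg; dividing by ρ_w = 1026 kg m⁻³ gives 1.518×10^14 m³ of water.
Lunell: 0.34 × 5.80 Gt = 1.972×10^12 kg; dividing by ρ_w = 1026 kg m⁻³ gives 1.922×10^9 m³ of water.
Ravard: ice volume = 6.75×10^4 km² × 392 m = 2.646×10^4 km³; 0.34 × 2.646×10^4 × (910/1026) = 7979 km³ of water.
Total added water ≈ 1.598×10^14 m³ over 3.50×10^14 m² → Δh = 0.457 m = 46 cm.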